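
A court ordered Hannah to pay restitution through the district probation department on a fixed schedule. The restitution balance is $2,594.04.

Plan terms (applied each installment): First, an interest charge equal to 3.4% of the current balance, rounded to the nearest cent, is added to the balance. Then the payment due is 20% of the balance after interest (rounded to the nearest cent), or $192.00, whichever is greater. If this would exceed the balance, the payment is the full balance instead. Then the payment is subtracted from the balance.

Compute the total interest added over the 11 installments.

$430.58

Installment 1: $2,594.04 +$88.20 interest = $2,682.24; pay $536.45 → $2,145.79
Installment 2: $2,145.79 +$72.96 interest = $2,218.75; pay $443.75 → $1,775.00
Installment 3: $1,775.00 +$60.35 interest = $1,835.35; pay $367.07 → $1,468.28
Installment 4: $1,468.28 +$49.92 interest = $1,518.20; pay $303.64 → $1,214.56
Installment 5: $1,214.56 +$41.30 interest = $1,255.86; pay $251.17 → $1,004.69
Installment 6: $1,004.69 +$34.16 interest = $1,038.85; pay $207.77 → $831.08
Installment 7: $831.08 +$28.26 interest = $859.34; pay $192.00 → $667.34
Installment 8: $667.34 +$22.69 interest = $690.03; pay $192.00 → $498.03
Installment 9: $498.03 +$16.93 interest = $514.96; pay $192.00 → $322.96
Installment 10: $322.96 +$10.98 interest = $333.94; pay $192.00 → $141.94
Installment 11: $141.94 +$4.83 interest = $146.77; pay $146.77 → $0.00
Total interest: $88.20 + $72.96 + $60.35 + $49.92 + $41.30 + $34.16 + $28.26 + $22.69 + $16.93 + $10.98 + $4.83 = $430.58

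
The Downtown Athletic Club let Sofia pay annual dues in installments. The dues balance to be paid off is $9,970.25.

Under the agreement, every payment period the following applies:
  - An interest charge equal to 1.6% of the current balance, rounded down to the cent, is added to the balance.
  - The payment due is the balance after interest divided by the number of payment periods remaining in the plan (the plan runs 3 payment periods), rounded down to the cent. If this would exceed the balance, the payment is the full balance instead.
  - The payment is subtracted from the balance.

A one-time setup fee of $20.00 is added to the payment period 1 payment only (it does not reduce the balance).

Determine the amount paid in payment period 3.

Payment period 1: $9,970.25 +$159.52 interest = $10,129.77; pay $3,376.59 (+ $20.00 fee) → $6,753.18
Payment period 2: $6,753.18 +$108.05 interest = $6,861.23; pay $3,430.61 → $3,430.62
Payment period 3: $3,430.62 +$54.88 interest = $3,485.50; pay $3,485.50 → $0.00

$3,485.50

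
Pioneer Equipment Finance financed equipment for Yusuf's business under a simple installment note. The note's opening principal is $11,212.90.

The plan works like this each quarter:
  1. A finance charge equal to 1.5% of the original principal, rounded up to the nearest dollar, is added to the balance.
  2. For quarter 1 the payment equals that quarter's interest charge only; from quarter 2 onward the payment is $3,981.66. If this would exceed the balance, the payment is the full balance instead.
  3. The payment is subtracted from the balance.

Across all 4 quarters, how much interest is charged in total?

Quarter 1: $11,212.90 +$169.00 interest = $11,381.90; pay $169.00 → $11,212.90
Quarter 2: $11,212.90 +$169.00 interest = $11,381.90; pay $3,981.66 → $7,400.24
Quarter 3: $7,400.24 +$169.00 interest = $7,569.24; pay $3,981.66 → $3,587.58
Quarter 4: $3,587.58 +$169.00 interest = $3,756.58; pay $3,756.58 → $0.00
Total interest: $169.00 + $169.00 + $169.00 + $169.00 = $676.00

$676.00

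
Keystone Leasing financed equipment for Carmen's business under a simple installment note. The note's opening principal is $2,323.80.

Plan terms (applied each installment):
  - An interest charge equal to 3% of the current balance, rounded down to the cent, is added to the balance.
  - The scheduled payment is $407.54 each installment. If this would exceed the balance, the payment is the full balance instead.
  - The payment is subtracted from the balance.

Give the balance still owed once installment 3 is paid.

Installment 1: opening $2,323.80; interest $69.71 → $2,393.51; payment $407.54; balance $1,985.97
Installment 2: opening $1,985.97; interest $59.57 → $2,045.54; payment $407.54; balance $1,638.00
Installment 3: opening $1,638.00; interest $49.14 → $1,687.14; payment $407.54; balance $1,279.60

$1,279.60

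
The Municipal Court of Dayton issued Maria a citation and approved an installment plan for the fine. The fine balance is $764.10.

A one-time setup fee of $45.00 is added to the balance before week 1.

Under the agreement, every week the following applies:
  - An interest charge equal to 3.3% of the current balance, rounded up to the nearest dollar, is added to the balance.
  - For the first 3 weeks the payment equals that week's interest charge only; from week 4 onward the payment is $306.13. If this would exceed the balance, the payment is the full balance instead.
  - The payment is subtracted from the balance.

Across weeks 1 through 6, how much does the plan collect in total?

$943.10

Week 1: opening $809.10; interest $27.00 → $836.10; payment $27.00; balance $809.10
Week 2: opening $809.10; interest $27.00 → $836.10; payment $27.00; balance $809.10
Week 3: opening $809.10; interest $27.00 → $836.10; payment $27.00; balance $809.10
Week 4: opening $809.10; interest $27.00 → $836.10; payment $306.13; balance $529.97
Week 5: opening $529.97; interest $18.00 → $547.97; payment $306.13; balance $241.84
Week 6: opening $241.84; interest $8.00 → $249.84; payment $249.84; balance $0.00
Total paid: $943.10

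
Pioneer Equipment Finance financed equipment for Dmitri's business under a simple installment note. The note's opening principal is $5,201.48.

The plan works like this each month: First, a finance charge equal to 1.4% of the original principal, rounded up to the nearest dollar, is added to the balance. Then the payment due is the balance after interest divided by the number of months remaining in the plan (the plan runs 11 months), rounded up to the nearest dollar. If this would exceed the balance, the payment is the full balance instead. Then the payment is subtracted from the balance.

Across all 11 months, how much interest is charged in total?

$803.00

Month 1: opening $5,201.48; interest $73.00 → $5,274.48; payment $480.00; balance $4,794.48
Month 2: opening $4,794.48; interest $73.00 → $4,867.48; payment $487.00; balance $4,380.48
Month 3: opening $4,380.48; interest $73.00 → $4,453.48; payment $495.00; balance $3,958.48
Month 4: opening $3,958.48; interest $73.00 → $4,031.48; payment $504.00; balance $3,527.48
Month 5: opening $3,527.48; interest $73.00 → $3,600.48; payment $515.00; balance $3,085.48
Month 6: opening $3,085.48; interest $73.00 → $3,158.48; payment $527.00; balance $2,631.48
Month 7: opening $2,631.48; interest $73.00 → $2,704.48; payment $541.00; balance $2,163.48
Month 8: opening $2,163.48; interest $73.00 → $2,236.48; payment $560.00; balance $1,676.48
Month 9: opening $1,676.48; interest $73.00 → $1,749.48; payment $584.00; balance $1,165.48
Month 10: opening $1,165.48; interest $73.00 → $1,238.48; payment $620.00; balance $618.48
Month 11: opening $618.48; interest $73.00 → $691.48; payment $691.48; balance $0.00
Total interest: $73.00 + $73.00 + $73.00 + $73.00 + $73.00 + $73.00 + $73.00 + $73.00 + $73.00 + $73.00 + $73.00 = $803.00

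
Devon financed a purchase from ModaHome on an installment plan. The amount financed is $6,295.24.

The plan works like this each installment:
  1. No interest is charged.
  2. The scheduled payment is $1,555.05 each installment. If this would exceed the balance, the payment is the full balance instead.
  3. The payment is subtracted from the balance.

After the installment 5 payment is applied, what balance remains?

$0.00

# | Opening | Payment | End bal
1 | $6,295.24 | $1,555.05 | $4,740.19
2 | $4,740.19 | $1,555.05 | $3,185.14
3 | $3,185.14 | $1,555.05 | $1,630.09
4 | $1,630.09 | $1,555.05 | $75.04
5 | $75.04 | $75.04 | $0.00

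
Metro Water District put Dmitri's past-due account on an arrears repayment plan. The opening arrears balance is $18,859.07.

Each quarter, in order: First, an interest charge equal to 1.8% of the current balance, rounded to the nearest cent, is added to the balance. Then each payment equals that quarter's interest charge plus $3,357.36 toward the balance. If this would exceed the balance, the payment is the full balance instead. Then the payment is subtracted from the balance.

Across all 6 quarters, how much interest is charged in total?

Quarter 1: opening $18,859.07; interest $339.46 → $19,198.53; payment $3,696.82; balance $15,501.71
Quarter 2: opening $15,501.71; interest $279.03 → $15,780.74; payment $3,636.39; balance $12,144.35
Quarter 3: opening $12,144.35; interest $218.60 → $12,362.95; payment $3,575.96; balance $8,786.99
Quarter 4: opening $8,786.99; interest $158.17 → $8,945.16; payment $3,515.53; balance $5,429.63
Quarter 5: opening $5,429.63; interest $97.73 → $5,527.36; payment $3,455.09; balance $2,072.27
Quarter 6: opening $2,072.27; interest $37.30 → $2,109.57; payment $2,109.57; balance $0.00
Total interest: $339.46 + $279.03 + $218.60 + $158.17 + $97.73 + $37.30 = $1,130.29

$1,130.29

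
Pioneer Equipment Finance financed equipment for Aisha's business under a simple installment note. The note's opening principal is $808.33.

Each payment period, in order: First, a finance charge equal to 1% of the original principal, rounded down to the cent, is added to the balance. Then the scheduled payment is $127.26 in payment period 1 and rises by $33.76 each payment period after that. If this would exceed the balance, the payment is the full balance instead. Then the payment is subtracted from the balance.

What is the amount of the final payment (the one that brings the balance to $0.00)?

$137.13

# | Opening | Interest | Payment | End bal
1 | $808.33 | $8.08 | $127.26 | $689.15
2 | $689.15 | $8.08 | $161.02 | $536.21
3 | $536.21 | $8.08 | $194.78 | $349.51
4 | $349.51 | $8.08 | $228.54 | $129.05
5 | $129.05 | $8.08 | $137.13 | $0.00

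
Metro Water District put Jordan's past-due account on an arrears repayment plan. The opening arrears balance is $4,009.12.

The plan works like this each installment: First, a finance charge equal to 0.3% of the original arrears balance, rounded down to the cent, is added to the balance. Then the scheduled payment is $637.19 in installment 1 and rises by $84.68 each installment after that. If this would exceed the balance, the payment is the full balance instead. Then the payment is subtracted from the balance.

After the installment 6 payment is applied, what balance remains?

$0.00

# | Opening | Interest | Payment | End bal
1 | $4,009.12 | $12.02 | $637.19 | $3,383.95
2 | $3,383.95 | $12.02 | $721.87 | $2,674.10
3 | $2,674.10 | $12.02 | $806.55 | $1,879.57
4 | $1,879.57 | $12.02 | $891.23 | $1,000.36
5 | $1,000.36 | $12.02 | $975.91 | $36.47
6 | $36.47 | $12.02 | $48.49 | $0.00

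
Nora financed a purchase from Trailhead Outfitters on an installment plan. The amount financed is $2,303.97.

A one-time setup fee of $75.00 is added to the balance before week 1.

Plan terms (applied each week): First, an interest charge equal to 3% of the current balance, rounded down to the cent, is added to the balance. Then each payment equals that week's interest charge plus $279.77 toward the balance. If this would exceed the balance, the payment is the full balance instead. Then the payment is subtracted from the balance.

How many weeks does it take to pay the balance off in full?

Week 1: opening $2,378.97; interest $71.36 → $2,450.33; payment $351.13; balance $2,099.20
Week 2: opening $2,099.20; interest $62.97 → $2,162.17; payment $342.74; balance $1,819.43
Week 3: opening $1,819.43; interest $54.58 → $1,874.01; payment $334.35; balance $1,539.66
Week 4: opening $1,539.66; interest $46.18 → $1,585.84; payment $325.95; balance $1,259.89
Week 5: opening $1,259.89; interest $37.79 → $1,297.68; payment $317.56; balance $980.12
Week 6: opening $980.12; interest $29.40 → $1,009.52; payment $309.17; balance $700.35
Week 7: opening $700.35; interest $21.01 → $721.36; payment $300.78; balance $420.58
Week 8: opening $420.58; interest $12.61 → $433.19; payment $292.38; balance $140.81
Week 9: opening $140.81; interest $4.22 → $145.03; payment $145.03; balance $0.00
Balance reaches $0.00 in week 9.

9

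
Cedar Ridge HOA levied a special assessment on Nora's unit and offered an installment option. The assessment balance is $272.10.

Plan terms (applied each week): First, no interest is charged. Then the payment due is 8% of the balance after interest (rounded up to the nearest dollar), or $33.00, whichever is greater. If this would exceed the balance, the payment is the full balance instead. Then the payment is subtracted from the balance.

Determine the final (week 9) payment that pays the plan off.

$8.10

# | Opening | Payment | End bal
1 | $272.10 | $33.00 | $239.10
2 | $239.10 | $33.00 | $206.10
3 | $206.10 | $33.00 | $173.10
4 | $173.10 | $33.00 | $140.10
5 | $140.10 | $33.00 | $107.10
6 | $107.10 | $33.00 | $74.10
7 | $74.10 | $33.00 | $41.10
8 | $41.10 | $33.00 | $8.10
9 | $8.10 | $8.10 | $0.00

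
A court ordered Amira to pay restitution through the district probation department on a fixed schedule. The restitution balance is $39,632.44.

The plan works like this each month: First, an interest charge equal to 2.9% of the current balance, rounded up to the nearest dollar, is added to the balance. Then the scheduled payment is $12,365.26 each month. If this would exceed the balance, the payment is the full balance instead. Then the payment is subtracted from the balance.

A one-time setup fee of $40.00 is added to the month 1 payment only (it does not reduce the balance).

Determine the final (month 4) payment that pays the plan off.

Month 1: $39,632.44 +$1,150.00 interest = $40,782.44; pay $12,365.26 (+ $40.00 fee) → $28,417.18
Month 2: $28,417.18 +$825.00 interest = $29,242.18; pay $12,365.26 → $16,876.92
Month 3: $16,876.92 +$490.00 interest = $17,366.92; pay $12,365.26 → $5,001.66
Month 4: $5,001.66 +$146.00 interest = $5,147.66; pay $5,147.66 → $0.00

$5,147.66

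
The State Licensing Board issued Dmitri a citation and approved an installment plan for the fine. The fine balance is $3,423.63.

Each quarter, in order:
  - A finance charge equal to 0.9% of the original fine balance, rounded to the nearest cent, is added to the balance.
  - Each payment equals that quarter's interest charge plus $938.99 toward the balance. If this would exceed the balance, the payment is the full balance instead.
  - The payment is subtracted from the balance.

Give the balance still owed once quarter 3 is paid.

$606.66

# | Opening | Interest | Payment | End bal
1 | $3,423.63 | $30.81 | $969.80 | $2,484.64
2 | $2,484.64 | $30.81 | $969.80 | $1,545.65
3 | $1,545.65 | $30.81 | $969.80 | $606.66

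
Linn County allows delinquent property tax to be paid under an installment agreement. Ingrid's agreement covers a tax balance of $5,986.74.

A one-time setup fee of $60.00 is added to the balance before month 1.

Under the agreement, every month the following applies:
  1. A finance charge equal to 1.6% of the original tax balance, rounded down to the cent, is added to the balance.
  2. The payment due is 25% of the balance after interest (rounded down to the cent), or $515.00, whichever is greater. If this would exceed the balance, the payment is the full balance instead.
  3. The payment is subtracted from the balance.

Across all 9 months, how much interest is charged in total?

Month 1: opening $6,046.74; interest $95.78 → $6,142.52; payment $1,535.63; balance $4,606.89
Month 2: opening $4,606.89; interest $95.78 → $4,702.67; payment $1,175.66; balance $3,527.01
Month 3: opening $3,527.01; interest $95.78 → $3,622.79; payment $905.69; balance $2,717.10
Month 4: opening $2,717.10; interest $95.78 → $2,812.88; payment $703.22; balance $2,109.66
Month 5: opening $2,109.66; interest $95.78 → $2,205.44; payment $551.36; balance $1,654.08
Month 6: opening $1,654.08; interest $95.78 → $1,749.86; payment $515.00; balance $1,234.86
Month 7: opening $1,234.86; interest $95.78 → $1,330.64; payment $515.00; balance $815.64
Month 8: opening $815.64; interest $95.78 → $911.42; payment $515.00; balance $396.42
Month 9: opening $396.42; interest $95.78 → $492.20; payment $492.20; balance $0.00
Total interest: $95.78 + $95.78 + $95.78 + $95.78 + $95.78 + $95.78 + $95.78 + $95.78 + $95.78 = $862.02

$862.02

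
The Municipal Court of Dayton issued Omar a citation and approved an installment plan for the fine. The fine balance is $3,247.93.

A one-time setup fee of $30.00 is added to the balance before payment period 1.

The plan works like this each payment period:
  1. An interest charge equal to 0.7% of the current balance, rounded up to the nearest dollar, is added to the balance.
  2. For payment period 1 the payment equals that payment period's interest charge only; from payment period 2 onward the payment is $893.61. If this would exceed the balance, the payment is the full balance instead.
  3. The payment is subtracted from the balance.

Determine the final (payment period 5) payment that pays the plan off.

Payment period 1: opening $3,277.93; interest $23.00 → $3,300.93; payment $23.00; balance $3,277.93
Payment period 2: opening $3,277.93; interest $23.00 → $3,300.93; payment $893.61; balance $2,407.32
Payment period 3: opening $2,407.32; interest $17.00 → $2,424.32; payment $893.61; balance $1,530.71
Payment period 4: opening $1,530.71; interest $11.00 → $1,541.71; payment $893.61; balance $648.10
Payment period 5: opening $648.10; interest $5.00 → $653.10; payment $653.10; balance $0.00

$653.10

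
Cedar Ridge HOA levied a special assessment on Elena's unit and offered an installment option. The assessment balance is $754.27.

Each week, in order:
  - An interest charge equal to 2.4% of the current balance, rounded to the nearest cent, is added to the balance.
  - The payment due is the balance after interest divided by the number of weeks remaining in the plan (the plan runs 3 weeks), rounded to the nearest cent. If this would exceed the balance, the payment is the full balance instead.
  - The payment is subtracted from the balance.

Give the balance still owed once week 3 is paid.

Week 1: opening $754.27; interest $18.10 → $772.37; payment $257.46; balance $514.91
Week 2: opening $514.91; interest $12.36 → $527.27; payment $263.64; balance $263.63
Week 3: opening $263.63; interest $6.33 → $269.96; payment $269.96; balance $0.00

$0.00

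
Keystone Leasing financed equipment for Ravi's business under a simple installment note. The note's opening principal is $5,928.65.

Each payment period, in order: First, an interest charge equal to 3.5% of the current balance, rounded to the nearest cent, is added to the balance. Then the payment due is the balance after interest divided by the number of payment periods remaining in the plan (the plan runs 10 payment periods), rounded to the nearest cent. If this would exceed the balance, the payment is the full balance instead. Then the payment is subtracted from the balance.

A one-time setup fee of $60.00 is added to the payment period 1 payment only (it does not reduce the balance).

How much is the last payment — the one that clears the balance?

$836.29

Payment period 1: $5,928.65 +$207.50 interest = $6,136.15; pay $613.62 (+ $60.00 fee) → $5,522.53
Payment period 2: $5,522.53 +$193.29 interest = $5,715.82; pay $635.09 → $5,080.73
Payment period 3: $5,080.73 +$177.83 interest = $5,258.56; pay $657.32 → $4,601.24
Payment period 4: $4,601.24 +$161.04 interest = $4,762.28; pay $680.33 → $4,081.95
Payment period 5: $4,081.95 +$142.87 interest = $4,224.82; pay $704.14 → $3,520.68
Payment period 6: $3,520.68 +$123.22 interest = $3,643.90; pay $728.78 → $2,915.12
Payment period 7: $2,915.12 +$102.03 interest = $3,017.15; pay $754.29 → $2,262.86
Payment period 8: $2,262.86 +$79.20 interest = $2,342.06; pay $780.69 → $1,561.37
Payment period 9: $1,561.37 +$54.65 interest = $1,616.02; pay $808.01 → $808.01
Payment period 10: $808.01 +$28.28 interest = $836.29; pay $836.29 → $0.00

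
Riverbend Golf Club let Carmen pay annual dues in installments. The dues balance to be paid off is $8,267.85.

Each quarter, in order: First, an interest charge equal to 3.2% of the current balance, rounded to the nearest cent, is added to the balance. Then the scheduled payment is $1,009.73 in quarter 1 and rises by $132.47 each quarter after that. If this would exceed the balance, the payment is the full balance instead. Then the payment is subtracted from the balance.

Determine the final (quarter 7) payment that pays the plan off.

Quarter 1: $8,267.85 +$264.57 interest = $8,532.42; pay $1,009.73 → $7,522.69
Quarter 2: $7,522.69 +$240.73 interest = $7,763.42; pay $1,142.20 → $6,621.22
Quarter 3: $6,621.22 +$211.88 interest = $6,833.10; pay $1,274.67 → $5,558.43
Quarter 4: $5,558.43 +$177.87 interest = $5,736.30; pay $1,407.14 → $4,329.16
Quarter 5: $4,329.16 +$138.53 interest = $4,467.69; pay $1,539.61 → $2,928.08
Quarter 6: $2,928.08 +$93.70 interest = $3,021.78; pay $1,672.08 → $1,349.70
Quarter 7: $1,349.70 +$43.19 interest = $1,392.89; pay $1,392.89 → $0.00

$1,392.89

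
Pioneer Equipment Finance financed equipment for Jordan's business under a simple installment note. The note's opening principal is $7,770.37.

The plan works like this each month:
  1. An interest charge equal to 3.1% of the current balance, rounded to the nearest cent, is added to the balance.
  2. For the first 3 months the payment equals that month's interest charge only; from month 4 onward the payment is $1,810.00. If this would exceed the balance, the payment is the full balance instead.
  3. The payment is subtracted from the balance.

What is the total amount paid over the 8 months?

$9,195.67

Month 1: opening $7,770.37; interest $240.88 → $8,011.25; payment $240.88; balance $7,770.37
Month 2: opening $7,770.37; interest $240.88 → $8,011.25; payment $240.88; balance $7,770.37
Month 3: opening $7,770.37; interest $240.88 → $8,011.25; payment $240.88; balance $7,770.37
Month 4: opening $7,770.37; interest $240.88 → $8,011.25; payment $1,810.00; balance $6,201.25
Month 5: opening $6,201.25; interest $192.24 → $6,393.49; payment $1,810.00; balance $4,583.49
Month 6: opening $4,583.49; interest $142.09 → $4,725.58; payment $1,810.00; balance $2,915.58
Month 7: opening $2,915.58; interest $90.38 → $3,005.96; payment $1,810.00; balance $1,195.96
Month 8: opening $1,195.96; interest $37.07 → $1,233.03; payment $1,233.03; balance $0.00
Total paid: $9,195.67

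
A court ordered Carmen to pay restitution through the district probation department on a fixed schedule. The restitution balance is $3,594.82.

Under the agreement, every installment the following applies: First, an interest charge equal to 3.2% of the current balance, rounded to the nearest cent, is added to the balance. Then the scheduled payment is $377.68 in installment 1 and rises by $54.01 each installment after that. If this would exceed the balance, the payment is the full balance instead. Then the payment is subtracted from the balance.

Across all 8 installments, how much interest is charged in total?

$568.50

Installment 1: opening $3,594.82; interest $115.03 → $3,709.85; payment $377.68; balance $3,332.17
Installment 2: opening $3,332.17; interest $106.63 → $3,438.80; payment $431.69; balance $3,007.11
Installment 3: opening $3,007.11; interest $96.23 → $3,103.34; payment $485.70; balance $2,617.64
Installment 4: opening $2,617.64; interest $83.76 → $2,701.40; payment $539.71; balance $2,161.69
Installment 5: opening $2,161.69; interest $69.17 → $2,230.86; payment $593.72; balance $1,637.14
Installment 6: opening $1,637.14; interest $52.39 → $1,689.53; payment $647.73; balance $1,041.80
Installment 7: opening $1,041.80; interest $33.34 → $1,075.14; payment $701.74; balance $373.40
Installment 8: opening $373.40; interest $11.95 → $385.35; payment $385.35; balance $0.00
Total interest: $115.03 + $106.63 + $96.23 + $83.76 + $69.17 + $52.39 + $33.34 + $11.95 = $568.50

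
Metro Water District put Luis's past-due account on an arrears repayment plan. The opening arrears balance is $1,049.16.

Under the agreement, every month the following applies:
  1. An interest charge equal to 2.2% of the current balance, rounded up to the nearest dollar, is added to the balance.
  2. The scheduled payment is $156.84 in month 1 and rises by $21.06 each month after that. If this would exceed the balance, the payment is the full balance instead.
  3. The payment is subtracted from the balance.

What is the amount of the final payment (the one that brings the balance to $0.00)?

# | Opening | Interest | Payment | End bal
1 | $1,049.16 | $24.00 | $156.84 | $916.32
2 | $916.32 | $21.00 | $177.90 | $759.42
3 | $759.42 | $17.00 | $198.96 | $577.46
4 | $577.46 | $13.00 | $220.02 | $370.44
5 | $370.44 | $9.00 | $241.08 | $138.36
6 | $138.36 | $4.00 | $142.36 | $0.00

$142.36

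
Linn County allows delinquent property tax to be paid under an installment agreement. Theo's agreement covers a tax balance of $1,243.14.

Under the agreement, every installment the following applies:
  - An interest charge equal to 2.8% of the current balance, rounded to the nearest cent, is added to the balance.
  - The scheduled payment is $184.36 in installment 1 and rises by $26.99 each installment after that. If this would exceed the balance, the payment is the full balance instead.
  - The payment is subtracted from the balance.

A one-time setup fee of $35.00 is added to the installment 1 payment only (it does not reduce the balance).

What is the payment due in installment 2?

$211.35

Installment 1: opening $1,243.14; interest $34.81 → $1,277.95; payment $184.36 (+ $35.00 fee); balance $1,093.59
Installment 2: opening $1,093.59; interest $30.62 → $1,124.21; payment $211.35; balance $912.86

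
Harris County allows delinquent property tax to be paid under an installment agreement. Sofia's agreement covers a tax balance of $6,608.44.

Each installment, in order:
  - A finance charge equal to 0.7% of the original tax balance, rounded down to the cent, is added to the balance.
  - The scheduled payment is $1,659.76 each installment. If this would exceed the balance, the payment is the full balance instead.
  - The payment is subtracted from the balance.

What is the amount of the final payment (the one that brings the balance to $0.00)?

$200.65

Installment 1: $6,608.44 +$46.25 interest = $6,654.69; pay $1,659.76 → $4,994.93
Installment 2: $4,994.93 +$46.25 interest = $5,041.18; pay $1,659.76 → $3,381.42
Installment 3: $3,381.42 +$46.25 interest = $3,427.67; pay $1,659.76 → $1,767.91
Installment 4: $1,767.91 +$46.25 interest = $1,814.16; pay $1,659.76 → $154.40
Installment 5: $154.40 +$46.25 interest = $200.65; pay $200.65 → $0.00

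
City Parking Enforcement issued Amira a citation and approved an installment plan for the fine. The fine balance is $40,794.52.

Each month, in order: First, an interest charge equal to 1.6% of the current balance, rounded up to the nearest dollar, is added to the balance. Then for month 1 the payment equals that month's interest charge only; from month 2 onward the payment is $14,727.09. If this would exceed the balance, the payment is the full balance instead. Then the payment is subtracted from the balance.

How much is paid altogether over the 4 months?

$42,727.52

Month 1: $40,794.52 +$653.00 interest = $41,447.52; pay $653.00 → $40,794.52
Month 2: $40,794.52 +$653.00 interest = $41,447.52; pay $14,727.09 → $26,720.43
Month 3: $26,720.43 +$428.00 interest = $27,148.43; pay $14,727.09 → $12,421.34
Month 4: $12,421.34 +$199.00 interest = $12,620.34; pay $12,620.34 → $0.00
Total paid: $42,727.52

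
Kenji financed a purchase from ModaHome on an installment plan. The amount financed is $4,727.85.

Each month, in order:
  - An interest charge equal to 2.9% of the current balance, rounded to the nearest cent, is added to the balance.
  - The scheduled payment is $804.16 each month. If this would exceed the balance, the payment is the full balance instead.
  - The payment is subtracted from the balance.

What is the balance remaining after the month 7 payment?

$0.00

# | Opening | Interest | Payment | End bal
1 | $4,727.85 | $137.11 | $804.16 | $4,060.80
2 | $4,060.80 | $117.76 | $804.16 | $3,374.40
3 | $3,374.40 | $97.86 | $804.16 | $2,668.10
4 | $2,668.10 | $77.37 | $804.16 | $1,941.31
5 | $1,941.31 | $56.30 | $804.16 | $1,193.45
6 | $1,193.45 | $34.61 | $804.16 | $423.90
7 | $423.90 | $12.29 | $436.19 | $0.00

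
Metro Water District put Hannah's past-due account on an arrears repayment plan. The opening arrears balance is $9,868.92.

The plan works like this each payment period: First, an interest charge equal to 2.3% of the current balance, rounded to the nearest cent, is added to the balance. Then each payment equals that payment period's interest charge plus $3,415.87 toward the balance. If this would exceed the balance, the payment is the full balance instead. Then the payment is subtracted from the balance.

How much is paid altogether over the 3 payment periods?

Payment period 1: $9,868.92 +$226.99 interest = $10,095.91; pay $3,642.86 → $6,453.05
Payment period 2: $6,453.05 +$148.42 interest = $6,601.47; pay $3,564.29 → $3,037.18
Payment period 3: $3,037.18 +$69.86 interest = $3,107.04; pay $3,107.04 → $0.00
Total paid: $10,314.19

$10,314.19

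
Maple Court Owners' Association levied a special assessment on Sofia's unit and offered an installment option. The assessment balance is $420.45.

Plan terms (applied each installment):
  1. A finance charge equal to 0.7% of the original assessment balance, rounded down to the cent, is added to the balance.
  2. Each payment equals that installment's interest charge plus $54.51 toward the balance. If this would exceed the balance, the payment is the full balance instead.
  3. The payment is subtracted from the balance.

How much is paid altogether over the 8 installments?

# | Opening | Interest | Payment | End bal
1 | $420.45 | $2.94 | $57.45 | $365.94
2 | $365.94 | $2.94 | $57.45 | $311.43
3 | $311.43 | $2.94 | $57.45 | $256.92
4 | $256.92 | $2.94 | $57.45 | $202.41
5 | $202.41 | $2.94 | $57.45 | $147.90
6 | $147.90 | $2.94 | $57.45 | $93.39
7 | $93.39 | $2.94 | $57.45 | $38.88
8 | $38.88 | $2.94 | $41.82 | $0.00
Total paid: $443.97

$443.97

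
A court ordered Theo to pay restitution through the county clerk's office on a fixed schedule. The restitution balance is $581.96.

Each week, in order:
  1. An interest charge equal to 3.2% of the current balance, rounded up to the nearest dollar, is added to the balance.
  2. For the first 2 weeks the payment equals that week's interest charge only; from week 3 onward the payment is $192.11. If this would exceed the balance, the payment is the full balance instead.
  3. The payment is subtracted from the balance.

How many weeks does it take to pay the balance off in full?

Week 1: opening $581.96; interest $19.00 → $600.96; payment $19.00; balance $581.96
Week 2: opening $581.96; interest $19.00 → $600.96; payment $19.00; balance $581.96
Week 3: opening $581.96; interest $19.00 → $600.96; payment $192.11; balance $408.85
Week 4: opening $408.85; interest $14.00 → $422.85; payment $192.11; balance $230.74
Week 5: opening $230.74; interest $8.00 → $238.74; payment $192.11; balance $46.63
Week 6: opening $46.63; interest $2.00 → $48.63; payment $48.63; balance $0.00
Balance reaches $0.00 in week 6.

6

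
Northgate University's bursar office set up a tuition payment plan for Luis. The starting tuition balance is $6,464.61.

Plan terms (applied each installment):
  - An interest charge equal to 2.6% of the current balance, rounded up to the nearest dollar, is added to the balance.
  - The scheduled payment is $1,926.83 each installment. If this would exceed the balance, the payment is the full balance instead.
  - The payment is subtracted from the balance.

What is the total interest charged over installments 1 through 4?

$396.00

# | Opening | Interest | Payment | End bal
1 | $6,464.61 | $169.00 | $1,926.83 | $4,706.78
2 | $4,706.78 | $123.00 | $1,926.83 | $2,902.95
3 | $2,902.95 | $76.00 | $1,926.83 | $1,052.12
4 | $1,052.12 | $28.00 | $1,080.12 | $0.00
Total interest: $169.00 + $123.00 + $76.00 + $28.00 = $396.00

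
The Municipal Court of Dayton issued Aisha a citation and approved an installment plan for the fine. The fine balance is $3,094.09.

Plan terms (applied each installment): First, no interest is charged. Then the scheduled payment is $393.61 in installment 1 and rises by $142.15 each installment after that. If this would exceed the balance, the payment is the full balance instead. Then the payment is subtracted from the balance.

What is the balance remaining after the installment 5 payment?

$0.00

# | Opening | Payment | End bal
1 | $3,094.09 | $393.61 | $2,700.48
2 | $2,700.48 | $535.76 | $2,164.72
3 | $2,164.72 | $677.91 | $1,486.81
4 | $1,486.81 | $820.06 | $666.75
5 | $666.75 | $666.75 | $0.00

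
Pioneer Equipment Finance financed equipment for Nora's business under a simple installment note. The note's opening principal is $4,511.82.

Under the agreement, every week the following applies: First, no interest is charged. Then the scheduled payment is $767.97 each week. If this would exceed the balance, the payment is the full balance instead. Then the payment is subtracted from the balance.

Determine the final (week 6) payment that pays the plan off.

Week 1: $4,511.82 − $767.97 → $3,743.85
Week 2: $3,743.85 − $767.97 → $2,975.88
Week 3: $2,975.88 − $767.97 → $2,207.91
Week 4: $2,207.91 − $767.97 → $1,439.94
Week 5: $1,439.94 − $767.97 → $671.97
Week 6: $671.97 − $671.97 → $0.00

$671.97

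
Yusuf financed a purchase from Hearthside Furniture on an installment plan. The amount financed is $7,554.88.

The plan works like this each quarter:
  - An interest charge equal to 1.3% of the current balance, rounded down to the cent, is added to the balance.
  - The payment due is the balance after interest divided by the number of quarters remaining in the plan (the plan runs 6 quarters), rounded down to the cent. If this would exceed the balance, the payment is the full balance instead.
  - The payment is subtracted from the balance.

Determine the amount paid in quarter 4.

$1,325.90

Quarter 1: opening $7,554.88; interest $98.21 → $7,653.09; payment $1,275.51; balance $6,377.58
Quarter 2: opening $6,377.58; interest $82.90 → $6,460.48; payment $1,292.09; balance $5,168.39
Quarter 3: opening $5,168.39; interest $67.18 → $5,235.57; payment $1,308.89; balance $3,926.68
Quarter 4: opening $3,926.68; interest $51.04 → $3,977.72; payment $1,325.90; balance $2,651.82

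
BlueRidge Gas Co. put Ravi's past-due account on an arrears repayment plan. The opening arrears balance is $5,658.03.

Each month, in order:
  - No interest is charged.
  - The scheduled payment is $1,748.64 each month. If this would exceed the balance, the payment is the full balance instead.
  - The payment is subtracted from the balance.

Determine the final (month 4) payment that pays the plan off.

Month 1: opening $5,658.03; payment $1,748.64; balance $3,909.39
Month 2: opening $3,909.39; payment $1,748.64; balance $2,160.75
Month 3: opening $2,160.75; payment $1,748.64; balance $412.11
Month 4: opening $412.11; payment $412.11; balance $0.00

$412.11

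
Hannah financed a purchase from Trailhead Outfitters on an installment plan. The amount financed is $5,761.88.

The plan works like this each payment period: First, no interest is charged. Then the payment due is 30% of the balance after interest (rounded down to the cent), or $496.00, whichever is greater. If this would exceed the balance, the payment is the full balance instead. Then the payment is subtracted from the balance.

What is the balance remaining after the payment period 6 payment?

Payment period 1: opening $5,761.88; payment $1,728.56; balance $4,033.32
Payment period 2: opening $4,033.32; payment $1,209.99; balance $2,823.33
Payment period 3: opening $2,823.33; payment $846.99; balance $1,976.34
Payment period 4: opening $1,976.34; payment $592.90; balance $1,383.44
Payment period 5: opening $1,383.44; payment $496.00; balance $887.44
Payment period 6: opening $887.44; payment $496.00; balance $391.44

$391.44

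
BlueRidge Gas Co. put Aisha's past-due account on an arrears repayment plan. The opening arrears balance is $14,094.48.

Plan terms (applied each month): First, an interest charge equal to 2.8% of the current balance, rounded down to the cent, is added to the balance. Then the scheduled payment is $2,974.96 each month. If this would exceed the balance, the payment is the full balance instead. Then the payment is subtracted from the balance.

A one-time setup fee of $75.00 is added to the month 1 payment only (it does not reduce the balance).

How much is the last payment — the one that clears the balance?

# | Opening | Interest | Payment | Fee | End bal
1 | $14,094.48 | $394.64 | $2,974.96 | $75.00 | $11,514.16
2 | $11,514.16 | $322.39 | $2,974.96 | — | $8,861.59
3 | $8,861.59 | $248.12 | $2,974.96 | — | $6,134.75
4 | $6,134.75 | $171.77 | $2,974.96 | — | $3,331.56
5 | $3,331.56 | $93.28 | $2,974.96 | — | $449.88
6 | $449.88 | $12.59 | $462.47 | — | $0.00

$462.47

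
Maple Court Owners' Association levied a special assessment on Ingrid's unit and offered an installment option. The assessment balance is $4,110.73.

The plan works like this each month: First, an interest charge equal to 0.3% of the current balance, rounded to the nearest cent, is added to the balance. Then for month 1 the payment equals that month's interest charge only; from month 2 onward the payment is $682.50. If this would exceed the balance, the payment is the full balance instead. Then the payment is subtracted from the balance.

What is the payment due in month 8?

$59.62

Month 1: $4,110.73 +$12.33 interest = $4,123.06; pay $12.33 → $4,110.73
Month 2: $4,110.73 +$12.33 interest = $4,123.06; pay $682.50 → $3,440.56
Month 3: $3,440.56 +$10.32 interest = $3,450.88; pay $682.50 → $2,768.38
Month 4: $2,768.38 +$8.31 interest = $2,776.69; pay $682.50 → $2,094.19
Month 5: $2,094.19 +$6.28 interest = $2,100.47; pay $682.50 → $1,417.97
Month 6: $1,417.97 +$4.25 interest = $1,422.22; pay $682.50 → $739.72
Month 7: $739.72 +$2.22 interest = $741.94; pay $682.50 → $59.44
Month 8: $59.44 +$0.18 interest = $59.62; pay $59.62 → $0.00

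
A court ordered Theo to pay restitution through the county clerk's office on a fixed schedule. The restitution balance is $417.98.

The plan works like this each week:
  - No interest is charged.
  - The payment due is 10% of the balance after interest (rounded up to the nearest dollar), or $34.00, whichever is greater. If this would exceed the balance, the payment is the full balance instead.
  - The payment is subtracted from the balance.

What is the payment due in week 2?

Week 1: opening $417.98; payment $42.00; balance $375.98
Week 2: opening $375.98; payment $38.00; balance $337.98

$38.00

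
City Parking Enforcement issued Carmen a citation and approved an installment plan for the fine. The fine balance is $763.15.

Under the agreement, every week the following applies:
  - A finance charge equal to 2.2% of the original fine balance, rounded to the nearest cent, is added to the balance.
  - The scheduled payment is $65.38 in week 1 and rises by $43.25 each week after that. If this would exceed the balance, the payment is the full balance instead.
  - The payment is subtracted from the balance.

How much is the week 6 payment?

$104.49

Week 1: opening $763.15; interest $16.79 → $779.94; payment $65.38; balance $714.56
Week 2: opening $714.56; interest $16.79 → $731.35; payment $108.63; balance $622.72
Week 3: opening $622.72; interest $16.79 → $639.51; payment $151.88; balance $487.63
Week 4: opening $487.63; interest $16.79 → $504.42; payment $195.13; balance $309.29
Week 5: opening $309.29; interest $16.79 → $326.08; payment $238.38; balance $87.70
Week 6: opening $87.70; interest $16.79 → $104.49; payment $104.49; balance $0.00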